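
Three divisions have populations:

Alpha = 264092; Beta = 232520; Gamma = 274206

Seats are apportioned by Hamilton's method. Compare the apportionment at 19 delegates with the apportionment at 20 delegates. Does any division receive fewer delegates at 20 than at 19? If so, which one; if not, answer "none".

At 19 seats: Alpha 6, Beta 6, Gamma 7.
At 20 seats: Alpha 7, Beta 6, Gamma 7.
No division's allocation decreased.

none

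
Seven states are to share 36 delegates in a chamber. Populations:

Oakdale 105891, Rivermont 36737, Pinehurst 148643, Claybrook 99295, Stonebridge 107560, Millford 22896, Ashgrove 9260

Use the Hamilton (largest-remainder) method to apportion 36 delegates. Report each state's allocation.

The standard divisor is 530282/36 ≈ 14730.056.
Standard quotas: Oakdale 7.1888, Rivermont 2.4940, Pinehurst 10.0911, Claybrook 6.7410, Stonebridge 7.3021, Millford 1.5544, Ashgrove 0.6286.
Lower quotas: Oakdale 7, Rivermont 2, Pinehurst 10, Claybrook 6, Stonebridge 7, Millford 1, Ashgrove 0 (sum 33, leaving 3 seats).
Remainders in descending order: Claybrook 0.7410, Ashgrove 0.6286, Millford 0.5544, Rivermont 0.4940, Stonebridge 0.3021, Oakdale 0.1888, Pinehurst 0.0911.
The surplus seats go to Claybrook, Ashgrove, Millford.

Oakdale=7, Rivermont=2, Pinehurst=10, Claybrook=7, Stonebridge=7, Millford=2, Ashgrove=1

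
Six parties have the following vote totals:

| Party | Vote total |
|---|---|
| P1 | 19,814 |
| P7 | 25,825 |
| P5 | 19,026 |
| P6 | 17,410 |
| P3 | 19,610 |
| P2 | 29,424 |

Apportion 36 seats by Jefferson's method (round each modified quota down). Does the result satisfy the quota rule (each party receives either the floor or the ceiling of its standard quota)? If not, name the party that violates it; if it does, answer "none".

Standard quotas: P1 5.441, P7 7.091, P5 5.224, P6 4.780, P3 5.385, P2 8.079.
Jefferson allocation: P1 6, P7 7, P5 5, P6 5, P3 5, P2 8.
Every allocation lies between the lower and upper quota.

none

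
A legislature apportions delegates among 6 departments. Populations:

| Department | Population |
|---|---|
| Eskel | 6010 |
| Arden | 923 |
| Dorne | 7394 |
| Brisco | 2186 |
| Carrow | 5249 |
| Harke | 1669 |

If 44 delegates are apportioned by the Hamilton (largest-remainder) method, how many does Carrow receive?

Total 23431; standard divisor 23431/44 ≈ 532.523.
Standard quotas: Eskel 11.2859, Arden 1.7333, Dorne 13.8849, Brisco 4.1050, Carrow 9.8569, Harke 3.1341.
Lower quotas: Eskel 11, Arden 1, Dorne 13, Brisco 4, Carrow 9, Harke 3 (sum 41, leaving 3 seats).
Remainders in descending order: Dorne 0.8849, Carrow 0.8569, Arden 0.7333, Eskel 0.2859, Harke 0.1341, Brisco 0.1050.
Largest remainders: Dorne, Carrow, Arden receive the extra seats.
Carrow receives 10.

10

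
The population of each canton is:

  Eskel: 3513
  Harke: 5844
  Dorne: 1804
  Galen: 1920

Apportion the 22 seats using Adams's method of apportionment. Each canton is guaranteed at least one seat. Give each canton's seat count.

Standard divisor 13081/22 ≈ 594.591; standard quotas: Eskel 5.908, Harke 9.829, Dorne 3.034, Galen 3.229.
Rounding up gives 6, 10, 4, 4 = 24 seats, so the divisor must be adjusted.
With modified divisor 645: modified quotas Eskel 5.447, Harke 9.060, Dorne 2.797, Galen 2.977.
Rounding up: Eskel 6, Harke 10, Dorne 3, Galen 3 (total 22).

Eskel 6, Harke 10, Dorne 3, Galen 3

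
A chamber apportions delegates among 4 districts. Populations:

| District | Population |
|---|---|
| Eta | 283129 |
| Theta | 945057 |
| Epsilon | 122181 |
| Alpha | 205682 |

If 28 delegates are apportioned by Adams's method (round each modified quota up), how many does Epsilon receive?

Standard divisor 1556049/28 ≈ 55573.179; standard quotas: Eta 5.095, Theta 17.006, Epsilon 2.199, Alpha 3.701.
Rounding up gives 6, 18, 3, 4 = 31 seats, so the divisor must be adjusted.
With modified divisor 60100: modified quotas Eta 4.711, Theta 15.725, Epsilon 2.033, Alpha 3.422.
Rounding up: Eta 5, Theta 16, Epsilon 3, Alpha 4 (total 28).
Epsilon receives 3.

3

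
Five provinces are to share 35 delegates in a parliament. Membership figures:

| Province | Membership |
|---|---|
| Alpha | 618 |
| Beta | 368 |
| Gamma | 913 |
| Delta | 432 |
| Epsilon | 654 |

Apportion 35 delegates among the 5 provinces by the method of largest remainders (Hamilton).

Alpha 7; Beta 4; Gamma 11; Delta 5; Epsilon 8

Total 2985; standard divisor 2985/35 ≈ 85.286.
Standard quotas: Alpha 7.246, Beta 4.315, Gamma 10.705, Delta 5.065, Epsilon 7.668.
Lower quotas: Alpha 7, Beta 4, Gamma 10, Delta 5, Epsilon 7 (sum 33, leaving 2 seats).
Remainders in descending order: Gamma 0.705, Epsilon 0.668, Beta 0.315, Alpha 0.246, Delta 0.065.
The surplus seats go to Gamma, Epsilon.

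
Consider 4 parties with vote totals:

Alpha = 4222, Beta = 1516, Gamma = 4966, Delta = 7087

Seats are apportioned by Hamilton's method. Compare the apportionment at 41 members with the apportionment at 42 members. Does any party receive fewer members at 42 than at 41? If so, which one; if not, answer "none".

At 41 seats: Alpha 10, Beta 4, Gamma 11, Delta 16.
At 42 seats: Alpha 10, Beta 3, Gamma 12, Delta 17.
Beta drops from 4 to 3.

Beta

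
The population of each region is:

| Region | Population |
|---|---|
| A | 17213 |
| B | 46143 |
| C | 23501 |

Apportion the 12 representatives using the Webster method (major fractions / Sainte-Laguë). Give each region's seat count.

A=2, B=7, C=3

Standard divisor 86857/12 ≈ 7238.083; standard quotas: A 2.378, B 6.375, C 3.247.
Rounding to the nearest integer gives 2, 6, 3 = 11 seats, so the divisor must be adjusted.
With modified divisor 7000: modified quotas A 2.459, B 6.592, C 3.357.
Rounding to the nearest integer: A 2, B 7, C 3 (total 12).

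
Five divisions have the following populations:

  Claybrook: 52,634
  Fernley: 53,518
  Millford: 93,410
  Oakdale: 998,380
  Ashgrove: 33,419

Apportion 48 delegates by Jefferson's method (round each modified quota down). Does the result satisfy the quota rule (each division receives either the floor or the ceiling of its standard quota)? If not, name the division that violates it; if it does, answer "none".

Oakdale

Standard quotas: Claybrook 2.052, Fernley 2.086, Millford 3.641, Oakdale 38.918, Ashgrove 1.303.
Jefferson allocation: Claybrook 2, Fernley 2, Millford 3, Oakdale 40, Ashgrove 1.
Oakdale has quota 38.918 (lower 38, upper 39) but receives 40 — outside the quota interval.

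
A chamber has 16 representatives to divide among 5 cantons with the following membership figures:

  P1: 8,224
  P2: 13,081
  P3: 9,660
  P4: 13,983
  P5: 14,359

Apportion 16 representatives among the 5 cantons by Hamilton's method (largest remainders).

P1 2, P2 3, P3 3, P4 4, P5 4

Standard divisor: 59307 ÷ 16 ≈ 3706.688.
Standard quotas: P1 2.2187, P2 3.5290, P3 2.6061, P4 3.7724, P5 3.8738.
Lower quotas: P1 2, P2 3, P3 2, P4 3, P5 3 (sum 13, leaving 3 seats).
Remainders in descending order: P5 0.8738, P4 0.7724, P3 0.6061, P2 0.5290, P1 0.2187.
Largest remainders: P5, P4, P3 receive the extra seats.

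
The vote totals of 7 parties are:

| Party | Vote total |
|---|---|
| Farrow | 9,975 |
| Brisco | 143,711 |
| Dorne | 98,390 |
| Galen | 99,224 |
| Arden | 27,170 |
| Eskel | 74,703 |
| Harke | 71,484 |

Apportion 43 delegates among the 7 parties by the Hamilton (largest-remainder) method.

Farrow 1, Brisco 12, Dorne 8, Galen 8, Arden 2, Eskel 6, Harke 6

Standard divisor: 524657 ÷ 43 ≈ 12201.326.
Standard quotas: Farrow 0.8175, Brisco 11.7783, Dorne 8.0639, Galen 8.1322, Arden 2.2268, Eskel 6.1225, Harke 5.8587.
Lower quotas: Farrow 0, Brisco 11, Dorne 8, Galen 8, Arden 2, Eskel 6, Harke 5 (sum 40, leaving 3 seats).
Remainders in descending order: Harke 0.8587, Farrow 0.8175, Brisco 0.7783, Arden 0.2268, Galen 0.1322, Eskel 0.1225, Dorne 0.0639.
The surplus seats go to Harke, Farrow, Brisco.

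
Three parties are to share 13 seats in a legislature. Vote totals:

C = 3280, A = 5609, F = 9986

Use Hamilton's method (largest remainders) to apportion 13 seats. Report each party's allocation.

C: 2, A: 4, F: 7

The standard divisor is 18875/13 ≈ 1451.923.
Standard quotas: C 2.2591, A 3.8632, F 6.8778.
Lower quotas: C 2, A 3, F 6 (sum 11, leaving 2 seats).
Remainders in descending order: F 0.8778, A 0.8632, C 0.2591.
Largest remainders: F, A receive the extra seats.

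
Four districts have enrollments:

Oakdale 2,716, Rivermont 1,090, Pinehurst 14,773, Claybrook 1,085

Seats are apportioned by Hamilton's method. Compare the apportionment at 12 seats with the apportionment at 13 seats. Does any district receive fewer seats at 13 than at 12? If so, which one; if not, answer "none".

Claybrook

At 12 seats: Oakdale 1, Rivermont 1, Pinehurst 9, Claybrook 1.
At 13 seats: Oakdale 2, Rivermont 1, Pinehurst 10, Claybrook 0.
Claybrook drops from 1 to 0.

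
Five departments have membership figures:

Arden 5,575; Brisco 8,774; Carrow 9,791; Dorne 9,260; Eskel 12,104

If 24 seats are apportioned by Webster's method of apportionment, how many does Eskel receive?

Standard divisor 45504/24 ≈ 1896; standard quotas: Arden 2.940, Brisco 4.628, Carrow 5.164, Dorne 4.884, Eskel 6.384.
Rounding to the nearest integer gives Arden 3, Brisco 5, Carrow 5, Dorne 5, Eskel 6 — total 24, matching the house size, so no adjustment is needed.
Eskel receives 6.

6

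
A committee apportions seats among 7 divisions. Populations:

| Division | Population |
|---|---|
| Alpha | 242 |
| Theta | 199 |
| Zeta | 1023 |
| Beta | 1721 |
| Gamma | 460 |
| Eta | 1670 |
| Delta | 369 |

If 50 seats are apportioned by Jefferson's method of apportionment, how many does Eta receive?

15

Standard divisor 5684/50 ≈ 113.68; standard quotas: Alpha 2.129, Theta 1.751, Zeta 8.999, Beta 15.139, Gamma 4.046, Eta 14.690, Delta 3.246.
Rounding down gives 2, 1, 8, 15, 4, 14, 3 = 47 seats, so the divisor must be adjusted.
With modified divisor 106: modified quotas Alpha 2.283, Theta 1.877, Zeta 9.651, Beta 16.236, Gamma 4.340, Eta 15.755, Delta 3.481.
Rounding down: Alpha 2, Theta 1, Zeta 9, Beta 16, Gamma 4, Eta 15, Delta 3 (total 50).
Eta receives 15.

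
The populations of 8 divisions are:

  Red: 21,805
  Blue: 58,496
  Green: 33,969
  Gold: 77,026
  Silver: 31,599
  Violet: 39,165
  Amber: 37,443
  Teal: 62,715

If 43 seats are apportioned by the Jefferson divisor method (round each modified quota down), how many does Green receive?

4

Standard divisor 362218/43 ≈ 8423.674; standard quotas: Red 2.589, Blue 6.944, Green 4.033, Gold 9.144, Silver 3.751, Violet 4.649, Amber 4.445, Teal 7.445.
Rounding down gives 2, 6, 4, 9, 3, 4, 4, 7 = 39 seats, so the divisor must be adjusted.
With modified divisor 7800: modified quotas Red 2.796, Blue 7.499, Green 4.355, Gold 9.875, Silver 4.051, Violet 5.021, Amber 4.800, Teal 8.040.
Rounding down: Red 2, Blue 7, Green 4, Gold 9, Silver 4, Violet 5, Amber 4, Teal 8 (total 43).
Green receives 4.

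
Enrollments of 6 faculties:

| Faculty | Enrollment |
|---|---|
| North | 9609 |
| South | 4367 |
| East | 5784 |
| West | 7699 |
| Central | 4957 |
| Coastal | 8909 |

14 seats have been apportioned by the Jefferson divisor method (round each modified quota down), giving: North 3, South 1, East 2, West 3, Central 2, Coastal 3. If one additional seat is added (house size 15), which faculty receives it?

North

Priority for the next seat is population ÷ (current seats + 1).
Priorities: North 2402.250, South 2183.500, East 1928.000, West 1924.750, Central 1652.333, Coastal 2227.250.
Highest priority: North.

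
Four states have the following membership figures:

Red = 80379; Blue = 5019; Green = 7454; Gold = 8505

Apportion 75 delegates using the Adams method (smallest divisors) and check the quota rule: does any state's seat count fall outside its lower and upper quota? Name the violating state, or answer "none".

Standard quotas: Red 59.477, Blue 3.714, Green 5.516, Gold 6.293.
Adams allocation: Red 58, Blue 4, Green 6, Gold 7.
Red has quota 59.477 (lower 59, upper 60) but receives 58 — outside the quota interval.

Red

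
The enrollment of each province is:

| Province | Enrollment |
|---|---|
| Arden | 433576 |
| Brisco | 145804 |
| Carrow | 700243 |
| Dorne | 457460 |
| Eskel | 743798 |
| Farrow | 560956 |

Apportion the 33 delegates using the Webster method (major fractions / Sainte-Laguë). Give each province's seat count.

Arden=5, Brisco=2, Carrow=7, Dorne=5, Eskel=8, Farrow=6

Standard divisor 3041837/33 ≈ 92176.879; standard quotas: Arden 4.704, Brisco 1.582, Carrow 7.597, Dorne 4.963, Eskel 8.069, Farrow 6.086.
Rounding to the nearest integer gives 5, 2, 8, 5, 8, 6 = 34 seats, so the divisor must be adjusted.
With modified divisor 94900: modified quotas Arden 4.569, Brisco 1.536, Carrow 7.379, Dorne 4.820, Eskel 7.838, Farrow 5.911.
Rounding to the nearest integer: Arden 5, Brisco 2, Carrow 7, Dorne 5, Eskel 8, Farrow 6 (total 33).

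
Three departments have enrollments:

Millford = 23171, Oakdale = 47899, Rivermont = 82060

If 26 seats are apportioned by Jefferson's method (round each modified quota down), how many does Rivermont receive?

14

Standard divisor 153130/26 ≈ 5889.615; standard quotas: Millford 3.934, Oakdale 8.133, Rivermont 13.933.
Rounding down gives 3, 8, 13 = 24 seats, so the divisor must be adjusted.
With modified divisor 5600: modified quotas Millford 4.138, Oakdale 8.553, Rivermont 14.654.
Rounding down: Millford 4, Oakdale 8, Rivermont 14 (total 26).
Rivermont receives 14.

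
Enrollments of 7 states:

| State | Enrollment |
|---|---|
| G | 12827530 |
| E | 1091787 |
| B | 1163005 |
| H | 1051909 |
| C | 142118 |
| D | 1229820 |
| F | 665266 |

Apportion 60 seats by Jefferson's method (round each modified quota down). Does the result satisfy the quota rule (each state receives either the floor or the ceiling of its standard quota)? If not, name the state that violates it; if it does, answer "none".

Standard quotas: G 42.355, E 3.605, B 3.840, H 3.473, C 0.469, D 4.061, F 2.197.
Jefferson allocation: G 44, E 3, B 4, H 3, C 0, D 4, F 2.
G has quota 42.355 (lower 42, upper 43) but receives 44 — outside the quota interval.

G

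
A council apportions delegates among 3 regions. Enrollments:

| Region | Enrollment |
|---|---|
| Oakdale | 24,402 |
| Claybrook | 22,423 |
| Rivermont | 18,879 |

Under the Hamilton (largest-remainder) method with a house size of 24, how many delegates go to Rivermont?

7

Total 65704; standard divisor 65704/24 ≈ 2737.667.
Standard quotas: Oakdale 8.9134, Claybrook 8.1906, Rivermont 6.8960.
Lower quotas: Oakdale 8, Claybrook 8, Rivermont 6 (sum 22, leaving 2 seats).
Remainders in descending order: Oakdale 0.9134, Rivermont 0.8960, Claybrook 0.1906.
Largest remainders: Oakdale, Rivermont receive the extra seats.
Rivermont receives 7.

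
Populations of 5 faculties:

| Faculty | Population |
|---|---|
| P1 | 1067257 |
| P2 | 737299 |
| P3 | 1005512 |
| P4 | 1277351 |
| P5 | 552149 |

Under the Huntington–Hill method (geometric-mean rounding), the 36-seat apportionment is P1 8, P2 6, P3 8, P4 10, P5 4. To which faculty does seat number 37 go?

Priority for the next seat is population ÷ (√(s·(s+1))).
Priorities: P1 125777.444, P2 113767.706, P3 118500.726, P4 121790.639, P5 123464.270.
Highest priority: P1.

P1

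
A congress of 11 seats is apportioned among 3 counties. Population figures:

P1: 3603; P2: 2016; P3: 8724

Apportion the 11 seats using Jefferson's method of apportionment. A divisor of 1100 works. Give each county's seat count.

P1 3, P2 1, P3 7

With modified divisor 1100: modified quotas P1 3.275, P2 1.833, P3 7.931.
Rounding down: P1 3, P2 1, P3 7 (total 11).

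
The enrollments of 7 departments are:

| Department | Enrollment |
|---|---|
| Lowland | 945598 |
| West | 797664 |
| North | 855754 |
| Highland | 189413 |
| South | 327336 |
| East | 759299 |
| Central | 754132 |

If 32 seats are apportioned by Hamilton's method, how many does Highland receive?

Total 4629196; standard divisor 4629196/32 ≈ 144662.375.
Standard quotas: Lowland 6.5366, West 5.5140, North 5.9155, Highland 1.3093, South 2.2628, East 5.2488, Central 5.2130.
Lower quotas: Lowland 6, West 5, North 5, Highland 1, South 2, East 5, Central 5 (sum 29, leaving 3 seats).
Remainders in descending order: North 0.9155, Lowland 0.5366, West 0.5140, Highland 0.3093, South 0.2628, East 0.2488, Central 0.2130.
The surplus seats go to North, Lowland, West.
Highland receives 1.

1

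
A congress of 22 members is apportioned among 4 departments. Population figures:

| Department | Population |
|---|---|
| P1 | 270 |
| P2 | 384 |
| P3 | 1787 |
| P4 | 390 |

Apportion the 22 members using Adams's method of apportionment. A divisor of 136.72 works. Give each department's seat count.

P1 2, P2 3, P3 14, P4 3

With modified divisor 136.72: modified quotas P1 1.975, P2 2.809, P3 13.071, P4 2.853.
Rounding up: P1 2, P2 3, P3 14, P4 3 (total 22).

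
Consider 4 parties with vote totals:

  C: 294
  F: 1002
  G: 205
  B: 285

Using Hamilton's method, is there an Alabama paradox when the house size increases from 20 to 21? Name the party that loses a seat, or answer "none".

G

At 20 seats: C 3, F 11, G 3, B 3.
At 21 seats: C 4, F 12, G 2, B 3.
G drops from 3 to 2.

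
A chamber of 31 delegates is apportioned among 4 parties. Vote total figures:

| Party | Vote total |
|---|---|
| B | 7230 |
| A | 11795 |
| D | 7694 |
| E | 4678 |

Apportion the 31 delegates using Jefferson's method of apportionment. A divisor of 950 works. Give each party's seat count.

With modified divisor 950: modified quotas B 7.611, A 12.416, D 8.099, E 4.924.
Rounding down: B 7, A 12, D 8, E 4 (total 31).

B 7, A 12, D 8, E 4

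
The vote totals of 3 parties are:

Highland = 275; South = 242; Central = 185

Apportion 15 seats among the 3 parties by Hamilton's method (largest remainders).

Highland 6, South 5, Central 4

Standard divisor: 702 ÷ 15 ≈ 46.8.
Standard quotas: Highland 5.876, South 5.171, Central 3.953.
Lower quotas: Highland 5, South 5, Central 3 (sum 13, leaving 2 seats).
Remainders in descending order: Central 0.953, Highland 0.876, South 0.171.
Largest remainders: Central, Highland receive the extra seats.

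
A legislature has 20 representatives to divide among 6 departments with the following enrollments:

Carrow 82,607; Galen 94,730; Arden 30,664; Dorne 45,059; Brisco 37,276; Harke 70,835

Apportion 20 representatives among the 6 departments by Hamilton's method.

Carrow 5; Galen 5; Arden 2; Dorne 2; Brisco 2; Harke 4

Total 361171; standard divisor 361171/20 ≈ 18058.55.
Standard quotas: Carrow 4.5744, Galen 5.2457, Arden 1.6980, Dorne 2.4952, Brisco 2.0642, Harke 3.9225.
Lower quotas: Carrow 4, Galen 5, Arden 1, Dorne 2, Brisco 2, Harke 3 (sum 17, leaving 3 seats).
Remainders in descending order: Harke 0.9225, Arden 0.6980, Carrow 0.5744, Dorne 0.4952, Galen 0.2457, Brisco 0.0642.
The surplus seats go to Harke, Arden, Carrow.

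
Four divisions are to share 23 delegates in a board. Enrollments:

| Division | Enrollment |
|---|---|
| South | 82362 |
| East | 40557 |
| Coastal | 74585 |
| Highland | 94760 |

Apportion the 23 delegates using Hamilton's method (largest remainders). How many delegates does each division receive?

The standard divisor is 292264/23 ≈ 12707.13.
Standard quotas: South 6.4816, East 3.1917, Coastal 5.8695, Highland 7.4572.
Lower quotas: South 6, East 3, Coastal 5, Highland 7 (sum 21, leaving 2 seats).
Remainders in descending order: Coastal 0.8695, South 0.4816, Highland 0.4572, East 0.1917.
The surplus seats go to Coastal, South.

South 7, East 3, Coastal 6, Highland 7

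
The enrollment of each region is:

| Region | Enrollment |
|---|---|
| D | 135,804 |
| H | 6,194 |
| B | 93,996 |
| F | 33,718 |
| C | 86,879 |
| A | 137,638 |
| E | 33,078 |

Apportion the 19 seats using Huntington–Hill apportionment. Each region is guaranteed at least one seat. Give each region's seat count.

D: 5, H: 1, B: 3, F: 1, C: 3, A: 5, E: 1

With divisor 28751: modified quotas D 4.723, H 0.215, B 3.269, F 1.173, C 3.022, A 4.787, E 1.150.
Geometric-mean thresholds: D √(4·5)=4.472, H (min 1), B √(3·4)=3.464, F √(1·2)=1.414, C √(3·4)=3.464, A √(4·5)=4.472, E √(1·2)=1.414.
Each quota rounded against its threshold gives D 5, H 1, B 3, F 1, C 3, A 5, E 1 (total 19).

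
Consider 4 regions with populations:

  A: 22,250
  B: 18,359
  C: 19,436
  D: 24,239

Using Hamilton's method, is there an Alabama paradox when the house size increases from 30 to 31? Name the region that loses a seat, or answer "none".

none

At 30 seats: A 8, B 6, C 7, D 9.
At 31 seats: A 8, B 7, C 7, D 9.
No region's allocation decreased.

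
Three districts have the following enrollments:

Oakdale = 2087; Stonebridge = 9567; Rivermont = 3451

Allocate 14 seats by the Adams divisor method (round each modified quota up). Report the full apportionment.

Standard divisor 15105/14 ≈ 1078.929; standard quotas: Oakdale 1.934, Stonebridge 8.867, Rivermont 3.199.
Rounding up gives 2, 9, 4 = 15 seats, so the divisor must be adjusted.
With modified divisor 1170: modified quotas Oakdale 1.784, Stonebridge 8.177, Rivermont 2.950.
Rounding up: Oakdale 2, Stonebridge 9, Rivermont 3 (total 14).

Oakdale 2, Stonebridge 9, Rivermont 3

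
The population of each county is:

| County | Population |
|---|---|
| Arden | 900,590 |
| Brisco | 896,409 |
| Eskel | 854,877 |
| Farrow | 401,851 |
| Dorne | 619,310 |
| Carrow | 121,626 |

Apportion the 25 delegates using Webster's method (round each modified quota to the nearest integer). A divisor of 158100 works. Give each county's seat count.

Arden: 6, Brisco: 6, Eskel: 5, Farrow: 3, Dorne: 4, Carrow: 1

With modified divisor 158100: modified quotas Arden 5.696, Brisco 5.670, Eskel 5.407, Farrow 2.542, Dorne 3.917, Carrow 0.769.
Rounding to the nearest integer: Arden 6, Brisco 6, Eskel 5, Farrow 3, Dorne 4, Carrow 1 (total 25).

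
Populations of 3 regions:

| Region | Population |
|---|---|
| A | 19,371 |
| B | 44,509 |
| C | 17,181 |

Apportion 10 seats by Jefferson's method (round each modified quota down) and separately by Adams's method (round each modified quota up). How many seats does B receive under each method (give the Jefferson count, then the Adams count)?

Jefferson: A 2, B 6, C 2.
Adams: A 3, B 5, C 2.
B gets 6 under Jefferson and 5 under Adams.

6 and 5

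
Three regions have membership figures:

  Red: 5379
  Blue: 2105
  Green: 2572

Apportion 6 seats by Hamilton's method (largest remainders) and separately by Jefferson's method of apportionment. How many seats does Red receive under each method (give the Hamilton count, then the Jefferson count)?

Hamilton: Red 3, Blue 1, Green 2.
Jefferson: Red 4, Blue 1, Green 1.
Red gets 3 under Hamilton and 4 under Jefferson.

3 and 4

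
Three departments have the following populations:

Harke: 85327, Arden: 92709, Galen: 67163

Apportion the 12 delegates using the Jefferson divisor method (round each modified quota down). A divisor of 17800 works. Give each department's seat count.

Harke 4; Arden 5; Galen 3

With modified divisor 17800: modified quotas Harke 4.794, Arden 5.208, Galen 3.773.
Rounding down: Harke 4, Arden 5, Galen 3 (total 12).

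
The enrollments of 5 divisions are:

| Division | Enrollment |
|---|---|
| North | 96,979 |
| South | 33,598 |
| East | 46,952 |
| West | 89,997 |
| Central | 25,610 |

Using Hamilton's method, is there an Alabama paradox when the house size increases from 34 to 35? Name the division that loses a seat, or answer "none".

none

At 34 seats: North 11, South 4, East 6, West 10, Central 3.
At 35 seats: North 11, South 4, East 6, West 11, Central 3.
No division's allocation decreased.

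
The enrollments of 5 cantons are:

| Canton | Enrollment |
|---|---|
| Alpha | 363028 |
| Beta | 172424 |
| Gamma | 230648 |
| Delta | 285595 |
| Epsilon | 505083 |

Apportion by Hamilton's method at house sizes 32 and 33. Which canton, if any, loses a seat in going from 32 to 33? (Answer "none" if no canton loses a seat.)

At 32 seats: Alpha 7, Beta 4, Gamma 5, Delta 6, Epsilon 10.
At 33 seats: Alpha 8, Beta 3, Gamma 5, Delta 6, Epsilon 11.
Beta drops from 4 to 3.

Beta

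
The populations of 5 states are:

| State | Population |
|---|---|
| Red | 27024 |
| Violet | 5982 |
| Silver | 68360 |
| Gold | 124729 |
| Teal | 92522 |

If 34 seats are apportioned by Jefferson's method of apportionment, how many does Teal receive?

10

Standard divisor 318617/34 ≈ 9371.088; standard quotas: Red 2.884, Violet 0.638, Silver 7.295, Gold 13.310, Teal 9.873.
Rounding down gives 2, 0, 7, 13, 9 = 31 seats, so the divisor must be adjusted.
With modified divisor 8700: modified quotas Red 3.106, Violet 0.688, Silver 7.857, Gold 14.337, Teal 10.635.
Rounding down: Red 3, Violet 0, Silver 7, Gold 14, Teal 10 (total 34).
Teal receives 10.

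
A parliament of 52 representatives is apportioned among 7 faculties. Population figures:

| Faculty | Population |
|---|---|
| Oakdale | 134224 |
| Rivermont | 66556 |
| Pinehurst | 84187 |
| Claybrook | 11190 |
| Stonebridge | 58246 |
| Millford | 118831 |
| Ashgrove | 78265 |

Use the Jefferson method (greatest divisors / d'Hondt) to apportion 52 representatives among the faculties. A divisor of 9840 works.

Oakdale=13, Rivermont=6, Pinehurst=8, Claybrook=1, Stonebridge=5, Millford=12, Ashgrove=7

With modified divisor 9840: modified quotas Oakdale 13.641, Rivermont 6.764, Pinehurst 8.556, Claybrook 1.137, Stonebridge 5.919, Millford 12.076, Ashgrove 7.954.
Rounding down: Oakdale 13, Rivermont 6, Pinehurst 8, Claybrook 1, Stonebridge 5, Millford 12, Ashgrove 7 (total 52).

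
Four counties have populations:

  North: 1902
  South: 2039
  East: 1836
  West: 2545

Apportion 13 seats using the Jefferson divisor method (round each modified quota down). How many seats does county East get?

3

Standard divisor 8322/13 ≈ 640.154; standard quotas: North 2.971, South 3.185, East 2.868, West 3.976.
Rounding down gives 2, 3, 2, 3 = 10 seats, so the divisor must be adjusted.
With modified divisor 600: modified quotas North 3.170, South 3.398, East 3.060, West 4.242.
Rounding down: North 3, South 3, East 3, West 4 (total 13).
East receives 3.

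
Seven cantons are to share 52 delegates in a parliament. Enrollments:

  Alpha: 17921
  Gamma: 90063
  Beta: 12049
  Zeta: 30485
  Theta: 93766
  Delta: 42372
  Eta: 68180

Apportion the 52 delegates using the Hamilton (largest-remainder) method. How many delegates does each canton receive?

Alpha 3, Gamma 13, Beta 2, Zeta 4, Theta 14, Delta 6, Eta 10

Standard divisor: 354836 ÷ 52 ≈ 6823.769.
Standard quotas: Alpha 2.6263, Gamma 13.1984, Beta 1.7657, Zeta 4.4675, Theta 13.7411, Delta 6.2095, Eta 9.9915.
Lower quotas: Alpha 2, Gamma 13, Beta 1, Zeta 4, Theta 13, Delta 6, Eta 9 (sum 48, leaving 4 seats).
Remainders in descending order: Eta 0.9915, Beta 0.7657, Theta 0.7411, Alpha 0.6263, Zeta 0.4675, Delta 0.2095, Gamma 0.1984.
The surplus seats go to Eta, Beta, Theta, Alpha.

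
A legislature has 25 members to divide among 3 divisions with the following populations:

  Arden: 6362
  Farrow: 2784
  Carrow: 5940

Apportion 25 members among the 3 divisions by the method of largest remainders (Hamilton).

Total 15086; standard divisor 15086/25 ≈ 603.44.
Standard quotas: Arden 10.5429, Farrow 4.6135, Carrow 9.8436.
Lower quotas: Arden 10, Farrow 4, Carrow 9 (sum 23, leaving 2 seats).
Remainders in descending order: Carrow 0.8436, Farrow 0.6135, Arden 0.5429.
The surplus seats go to Carrow, Farrow.

Arden: 10; Farrow: 5; Carrow: 10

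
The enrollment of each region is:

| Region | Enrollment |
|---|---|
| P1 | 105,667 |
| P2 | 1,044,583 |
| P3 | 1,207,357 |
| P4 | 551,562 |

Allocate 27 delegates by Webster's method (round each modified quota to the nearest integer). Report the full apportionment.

P1 1; P2 10; P3 11; P4 5

Standard divisor 2909169/27 ≈ 107747; standard quotas: P1 0.981, P2 9.695, P3 11.205, P4 5.119.
Rounding to the nearest integer gives P1 1, P2 10, P3 11, P4 5 — total 27, matching the house size, so no adjustment is needed.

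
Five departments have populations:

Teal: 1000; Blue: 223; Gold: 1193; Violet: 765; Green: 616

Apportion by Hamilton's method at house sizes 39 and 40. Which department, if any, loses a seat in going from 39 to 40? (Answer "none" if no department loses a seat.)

At 39 seats: Teal 10, Blue 2, Gold 12, Violet 8, Green 7.
At 40 seats: Teal 11, Blue 2, Gold 13, Violet 8, Green 6.
Green drops from 7 to 6.

Green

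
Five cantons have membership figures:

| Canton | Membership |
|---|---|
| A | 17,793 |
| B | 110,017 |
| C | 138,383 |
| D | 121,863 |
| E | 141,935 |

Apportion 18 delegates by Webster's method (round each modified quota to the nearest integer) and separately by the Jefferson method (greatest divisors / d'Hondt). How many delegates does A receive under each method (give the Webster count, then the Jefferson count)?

1 and 0

Webster: A 1, B 4, C 4, D 4, E 5.
Jefferson: A 0, B 4, C 5, D 4, E 5.
A gets 1 under Webster and 0 under Jefferson.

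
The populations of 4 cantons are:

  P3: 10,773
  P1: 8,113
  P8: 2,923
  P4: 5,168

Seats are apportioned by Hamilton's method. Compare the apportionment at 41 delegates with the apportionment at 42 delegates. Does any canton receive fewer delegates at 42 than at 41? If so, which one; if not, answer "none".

P8

At 41 seats: P3 16, P1 12, P8 5, P4 8.
At 42 seats: P3 17, P1 13, P8 4, P4 8.
P8 drops from 5 to 4.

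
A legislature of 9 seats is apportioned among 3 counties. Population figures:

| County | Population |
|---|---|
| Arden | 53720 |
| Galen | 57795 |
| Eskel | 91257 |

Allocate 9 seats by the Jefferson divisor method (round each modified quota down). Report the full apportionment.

Standard divisor 202772/9 ≈ 22530.222; standard quotas: Arden 2.384, Galen 2.565, Eskel 4.050.
Rounding down gives 2, 2, 4 = 8 seats, so the divisor must be adjusted.
With modified divisor 18800: modified quotas Arden 2.857, Galen 3.074, Eskel 4.854.
Rounding down: Arden 2, Galen 3, Eskel 4 (total 9).

Arden 2; Galen 3; Eskel 4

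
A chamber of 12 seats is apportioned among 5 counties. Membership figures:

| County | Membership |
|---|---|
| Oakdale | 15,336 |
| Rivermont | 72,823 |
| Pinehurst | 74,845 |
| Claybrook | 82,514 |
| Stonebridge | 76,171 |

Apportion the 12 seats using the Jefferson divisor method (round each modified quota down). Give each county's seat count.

Standard divisor 321689/12 ≈ 26807.417; standard quotas: Oakdale 0.572, Rivermont 2.717, Pinehurst 2.792, Claybrook 3.078, Stonebridge 2.841.
Rounding down gives 0, 2, 2, 3, 2 = 9 seats, so the divisor must be adjusted.
With modified divisor 22500: modified quotas Oakdale 0.682, Rivermont 3.237, Pinehurst 3.326, Claybrook 3.667, Stonebridge 3.385.
Rounding down: Oakdale 0, Rivermont 3, Pinehurst 3, Claybrook 3, Stonebridge 3 (total 12).

Oakdale 0; Rivermont 3; Pinehurst 3; Claybrook 3; Stonebridge 3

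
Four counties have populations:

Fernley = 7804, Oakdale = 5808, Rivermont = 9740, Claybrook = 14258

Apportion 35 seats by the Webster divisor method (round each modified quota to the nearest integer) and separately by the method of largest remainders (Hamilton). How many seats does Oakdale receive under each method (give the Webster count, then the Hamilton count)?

Webster: Fernley 7, Oakdale 5, Rivermont 9, Claybrook 14.
Hamilton: Fernley 7, Oakdale 6, Rivermont 9, Claybrook 13.
Oakdale gets 5 under Webster and 6 under Hamilton.

5 and 6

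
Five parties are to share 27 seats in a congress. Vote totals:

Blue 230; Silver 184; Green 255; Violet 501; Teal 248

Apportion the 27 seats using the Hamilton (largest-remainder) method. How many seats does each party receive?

The standard divisor is 1418/27 ≈ 52.519.
Standard quotas: Blue 4.379, Silver 3.504, Green 4.855, Violet 9.539, Teal 4.722.
Lower quotas: Blue 4, Silver 3, Green 4, Violet 9, Teal 4 (sum 24, leaving 3 seats).
Remainders in descending order: Green 0.855, Teal 0.722, Violet 0.539, Silver 0.504, Blue 0.379.
The surplus seats go to Green, Teal, Violet.

Blue=4; Silver=3; Green=5; Violet=10; Teal=5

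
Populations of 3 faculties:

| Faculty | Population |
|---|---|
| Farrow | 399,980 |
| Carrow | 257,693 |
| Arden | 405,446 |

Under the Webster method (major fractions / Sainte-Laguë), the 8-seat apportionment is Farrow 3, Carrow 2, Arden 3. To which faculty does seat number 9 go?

Arden

Priority for the next seat is population ÷ (current seats + 0.5).
Priorities: Farrow 114280.000, Carrow 103077.200, Arden 115841.714.
Highest priority: Arden.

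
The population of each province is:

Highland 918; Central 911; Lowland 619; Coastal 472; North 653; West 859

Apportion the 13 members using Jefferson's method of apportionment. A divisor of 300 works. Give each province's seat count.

Highland 3, Central 3, Lowland 2, Coastal 1, North 2, West 2

With modified divisor 300: modified quotas Highland 3.060, Central 3.037, Lowland 2.063, Coastal 1.573, North 2.177, West 2.863.
Rounding down: Highland 3, Central 3, Lowland 2, Coastal 1, North 2, West 2 (total 13).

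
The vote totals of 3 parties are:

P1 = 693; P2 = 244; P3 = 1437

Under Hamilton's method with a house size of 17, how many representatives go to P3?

10

Standard divisor: 2374 ÷ 17 ≈ 139.647.
Standard quotas: P1 4.963, P2 1.747, P3 10.290.
Lower quotas: P1 4, P2 1, P3 10 (sum 15, leaving 2 seats).
Remainders in descending order: P1 0.963, P2 0.747, P3 0.290.
Largest remainders: P1, P2 receive the extra seats.
P3 receives 10.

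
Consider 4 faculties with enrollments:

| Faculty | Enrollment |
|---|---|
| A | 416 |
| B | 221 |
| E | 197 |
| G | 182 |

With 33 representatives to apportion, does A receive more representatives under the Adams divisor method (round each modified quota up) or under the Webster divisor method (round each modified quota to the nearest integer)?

Webster

Adams: A 13, B 7, E 7, G 6.
Webster: A 14, B 7, E 6, G 6.
A gets 13 under Adams and 14 under Webster.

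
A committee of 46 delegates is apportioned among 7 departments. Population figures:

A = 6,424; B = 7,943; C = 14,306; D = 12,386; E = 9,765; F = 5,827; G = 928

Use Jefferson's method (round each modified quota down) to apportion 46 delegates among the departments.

Standard divisor 57579/46 ≈ 1251.717; standard quotas: A 5.132, B 6.346, C 11.429, D 9.895, E 7.801, F 4.655, G 0.741.
Rounding down gives 5, 6, 11, 9, 7, 4, 0 = 42 seats, so the divisor must be adjusted.
With modified divisor 1150: modified quotas A 5.586, B 6.907, C 12.440, D 10.770, E 8.491, F 5.067, G 0.807.
Rounding down: A 5, B 6, C 12, D 10, E 8, F 5, G 0 (total 46).

A: 5, B: 6, C: 12, D: 10, E: 8, F: 5, G: 0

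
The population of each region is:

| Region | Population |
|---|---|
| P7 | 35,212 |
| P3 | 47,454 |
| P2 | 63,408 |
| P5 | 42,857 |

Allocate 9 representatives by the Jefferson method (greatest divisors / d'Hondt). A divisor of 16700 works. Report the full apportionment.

P7: 2, P3: 2, P2: 3, P5: 2

With modified divisor 16700: modified quotas P7 2.109, P3 2.842, P2 3.797, P5 2.566.
Rounding down: P7 2, P3 2, P2 3, P5 2 (total 9).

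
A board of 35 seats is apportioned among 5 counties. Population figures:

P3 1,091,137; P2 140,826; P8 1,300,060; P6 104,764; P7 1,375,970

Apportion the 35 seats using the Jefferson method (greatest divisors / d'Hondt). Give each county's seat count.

Standard divisor 4012757/35 ≈ 114650.2; standard quotas: P3 9.517, P2 1.228, P8 11.339, P6 0.914, P7 12.001.
Rounding down gives 9, 1, 11, 0, 12 = 33 seats, so the divisor must be adjusted.
With modified divisor 107100: modified quotas P3 10.188, P2 1.315, P8 12.139, P6 0.978, P7 12.848.
Rounding down: P3 10, P2 1, P8 12, P6 0, P7 12 (total 35).

P3 10, P2 1, P8 12, P6 0, P7 12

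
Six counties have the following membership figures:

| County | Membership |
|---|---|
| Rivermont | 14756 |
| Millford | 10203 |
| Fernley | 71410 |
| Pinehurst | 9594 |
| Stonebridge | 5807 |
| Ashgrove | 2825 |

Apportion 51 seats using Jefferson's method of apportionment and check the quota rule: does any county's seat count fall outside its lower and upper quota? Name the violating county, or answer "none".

Fernley

Standard quotas: Rivermont 6.567, Millford 4.541, Fernley 31.781, Pinehurst 4.270, Stonebridge 2.584, Ashgrove 1.257.
Jefferson allocation: Rivermont 7, Millford 4, Fernley 33, Pinehurst 4, Stonebridge 2, Ashgrove 1.
Fernley has quota 31.781 (lower 31, upper 32) but receives 33 — outside the quota interval.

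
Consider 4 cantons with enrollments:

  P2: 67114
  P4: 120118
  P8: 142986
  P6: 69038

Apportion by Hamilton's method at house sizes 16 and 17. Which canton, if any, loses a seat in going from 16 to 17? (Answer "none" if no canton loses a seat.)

At 16 seats: P2 2, P4 5, P8 6, P6 3.
At 17 seats: P2 3, P4 5, P8 6, P6 3.
No canton's allocation decreased.

none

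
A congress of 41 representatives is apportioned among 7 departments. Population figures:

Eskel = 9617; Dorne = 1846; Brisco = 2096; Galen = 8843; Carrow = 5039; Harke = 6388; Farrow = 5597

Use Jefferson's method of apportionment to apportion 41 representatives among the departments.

Standard divisor 39426/41 ≈ 961.61; standard quotas: Eskel 10.001, Dorne 1.920, Brisco 2.180, Galen 9.196, Carrow 5.240, Harke 6.643, Farrow 5.820.
Rounding down gives 10, 1, 2, 9, 5, 6, 5 = 38 seats, so the divisor must be adjusted.
With modified divisor 900: modified quotas Eskel 10.686, Dorne 2.051, Brisco 2.329, Galen 9.826, Carrow 5.599, Harke 7.098, Farrow 6.219.
Rounding down: Eskel 10, Dorne 2, Brisco 2, Galen 9, Carrow 5, Harke 7, Farrow 6 (total 41).

Eskel: 10; Dorne: 2; Brisco: 2; Galen: 9; Carrow: 5; Harke: 7; Farrow: 6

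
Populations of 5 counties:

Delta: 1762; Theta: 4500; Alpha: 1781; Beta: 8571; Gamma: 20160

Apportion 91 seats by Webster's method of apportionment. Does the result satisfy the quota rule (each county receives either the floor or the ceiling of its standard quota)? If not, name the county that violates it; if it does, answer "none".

Standard quotas: Delta 4.360, Theta 11.136, Alpha 4.407, Beta 21.210, Gamma 49.887.
Webster allocation: Delta 4, Theta 11, Alpha 4, Beta 21, Gamma 51.
Gamma has quota 49.887 (lower 49, upper 50) but receives 51 — outside the quota interval.

Gamma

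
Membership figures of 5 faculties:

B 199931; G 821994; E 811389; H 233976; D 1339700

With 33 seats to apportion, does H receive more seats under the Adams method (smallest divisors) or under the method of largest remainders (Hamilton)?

Adams

Adams: B 2, G 8, E 8, H 3, D 12.
Hamilton: B 2, G 8, E 8, H 2, D 13.
H gets 3 under Adams and 2 under Hamilton.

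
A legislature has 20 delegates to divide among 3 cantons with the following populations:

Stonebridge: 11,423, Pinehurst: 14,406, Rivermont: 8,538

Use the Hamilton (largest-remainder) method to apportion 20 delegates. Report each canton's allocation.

Total 34367; standard divisor 34367/20 ≈ 1718.35.
Standard quotas: Stonebridge 6.6477, Pinehurst 8.3836, Rivermont 4.9687.
Lower quotas: Stonebridge 6, Pinehurst 8, Rivermont 4 (sum 18, leaving 2 seats).
Remainders in descending order: Rivermont 0.9687, Stonebridge 0.6477, Pinehurst 0.3836.
Largest remainders: Rivermont, Stonebridge receive the extra seats.

Stonebridge 7, Pinehurst 8, Rivermont 5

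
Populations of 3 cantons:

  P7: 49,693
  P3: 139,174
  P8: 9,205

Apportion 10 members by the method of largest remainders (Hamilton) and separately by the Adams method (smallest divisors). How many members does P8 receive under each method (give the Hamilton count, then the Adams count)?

Hamilton: P7 3, P3 7, P8 0.
Adams: P7 3, P3 6, P8 1.
P8 gets 0 under Hamilton and 1 under Adams.

0 and 1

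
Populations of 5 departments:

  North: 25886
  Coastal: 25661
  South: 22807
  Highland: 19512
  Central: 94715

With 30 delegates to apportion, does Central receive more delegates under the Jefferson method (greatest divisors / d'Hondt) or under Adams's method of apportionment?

Jefferson

Jefferson: North 4, Coastal 4, South 3, Highland 3, Central 16.
Adams: North 4, Coastal 4, South 4, Highland 3, Central 15.
Central gets 16 under Jefferson and 15 under Adams.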